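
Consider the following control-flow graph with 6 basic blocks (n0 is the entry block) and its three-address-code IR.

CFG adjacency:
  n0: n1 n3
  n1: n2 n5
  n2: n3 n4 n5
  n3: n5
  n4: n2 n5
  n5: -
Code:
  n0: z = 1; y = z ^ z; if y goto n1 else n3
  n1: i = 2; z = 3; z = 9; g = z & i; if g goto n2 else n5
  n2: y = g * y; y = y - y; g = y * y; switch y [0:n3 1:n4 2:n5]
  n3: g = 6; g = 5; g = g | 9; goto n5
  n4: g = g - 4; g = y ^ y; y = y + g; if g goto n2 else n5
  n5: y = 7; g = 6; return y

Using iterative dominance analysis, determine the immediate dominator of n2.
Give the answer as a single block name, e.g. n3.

idom tree: n1←n0 n2←n1 n3←n0 n4←n2 n5←n0
Join-block Dom:
  n2: preds {n1,n4}: {n0,n1} ∩ {n0,n1,n2,n4} = {n0,n1}; idom=n1
  n3: preds {n0,n2}: {n0} ∩ {n0,n1,n2} = {n0}; idom=n0
  n5: preds {n1,n2,n3,n4}: {n0,n1} ∩ {n0,n1,n2} ∩ {n0,n3} ∩ {n0,n1,n2,n4} = {n0}; idom=n0

idom(n2) = n1

Answer: n1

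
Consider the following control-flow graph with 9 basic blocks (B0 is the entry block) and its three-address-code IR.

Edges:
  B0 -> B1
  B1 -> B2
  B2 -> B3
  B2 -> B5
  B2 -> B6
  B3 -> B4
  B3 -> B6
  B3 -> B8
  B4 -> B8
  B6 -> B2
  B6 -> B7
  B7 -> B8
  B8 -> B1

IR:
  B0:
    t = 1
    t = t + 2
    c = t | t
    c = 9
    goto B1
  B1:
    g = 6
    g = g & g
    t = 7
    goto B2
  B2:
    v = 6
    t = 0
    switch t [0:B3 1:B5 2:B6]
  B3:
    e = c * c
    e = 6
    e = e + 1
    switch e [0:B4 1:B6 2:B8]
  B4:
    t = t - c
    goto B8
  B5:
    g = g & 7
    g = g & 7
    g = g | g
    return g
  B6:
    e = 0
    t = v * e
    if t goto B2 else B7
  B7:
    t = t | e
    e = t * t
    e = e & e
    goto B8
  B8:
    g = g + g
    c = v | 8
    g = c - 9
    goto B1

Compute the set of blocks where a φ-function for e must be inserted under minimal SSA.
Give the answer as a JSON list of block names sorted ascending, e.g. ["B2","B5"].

idom tree: B1←B0 B2←B1 B3←B2 B4←B3 B5←B2 B6←B2 B7←B6 B8←B2
Dom∩ at merges:
  B1: preds {B0,B8}: {B0} ∩ {B0,B1,B2,B8} = {B0}; idom=B0
  B2: preds {B1,B6}: {B0,B1} ∩ {B0,B1,B2,B6} = {B0,B1}; idom=B1
  B6: preds {B2,B3}: {B0,B1,B2} ∩ {B0,B1,B2,B3} = {B0,B1,B2}; idom=B2
  B8: preds {B3,B4,B7}: {B0,B1,B2,B3} ∩ {B0,B1,B2,B3,B4} ∩ {B0,B1,B2,B6,B7} = {B0,B1,B2}; idom=B2

DF derivation:
  join B1 pred B0: · stop@B0
  join B1 pred B8: B8→B2→B1 stop@B0
  join B2 pred B1: · stop@B1
  join B2 pred B6: B6→B2 stop@B1
  join B6 pred B2: · stop@B2
  join B6 pred B3: B3 stop@B2
  join B8 pred B3: B3 stop@B2
  join B8 pred B4: B4→B3 stop@B2
  join B8 pred B7: B7→B6 stop@B2
  B0: DF=∅
  B1: DF={B1}
  B2: DF={B1,B2}
  B3: DF={B6,B8}
  B4: DF={B8}
  B5: DF=∅
  B6: DF={B2,B8}
  B7: DF={B8}
  B8: DF={B1}

φ for e: defs {B3,B6,B7}
  DF⁺ = {B1,B2,B6,B8}

Answer: ["B1", "B2", "B6", "B8"]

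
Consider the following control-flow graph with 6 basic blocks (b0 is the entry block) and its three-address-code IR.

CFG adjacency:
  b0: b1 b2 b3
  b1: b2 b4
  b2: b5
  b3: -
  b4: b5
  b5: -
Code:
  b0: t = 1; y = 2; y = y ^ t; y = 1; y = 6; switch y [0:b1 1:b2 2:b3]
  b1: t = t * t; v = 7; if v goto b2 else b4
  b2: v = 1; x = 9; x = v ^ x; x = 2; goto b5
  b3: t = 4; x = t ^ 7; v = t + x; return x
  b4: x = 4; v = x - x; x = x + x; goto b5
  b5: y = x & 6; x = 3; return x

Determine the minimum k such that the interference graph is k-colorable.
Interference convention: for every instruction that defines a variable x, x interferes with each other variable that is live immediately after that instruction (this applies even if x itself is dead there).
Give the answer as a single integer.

def/use:
  b0 def {t,y} use ∅
  b1 def {t,v} use {t}
  b2 def {v,x} use ∅
  b3 def {t,v,x} use ∅
  b4 def {v,x} use ∅
  b5 def {x,y} use {x}

Backward fixpoint:
  live b0: ∅→{t}
  live b1: {t}→∅
  live b2: ∅→{x}
  live b3: ∅→∅
  live b4: ∅→{x}
  live b5: {x}→∅

Interference:
  t↔{x,y}
  v↔{x}
  x↔{t,v}
  y↔{t}

Colouring:
  {t,x} pairwise interfere (2-clique) ⇒ χ ≥ 2
  assign t→R0 v→R0 x→R1 y→R1 — no edge inside a register ⇒ χ ≤ 2
  χ = 2

Answer: 2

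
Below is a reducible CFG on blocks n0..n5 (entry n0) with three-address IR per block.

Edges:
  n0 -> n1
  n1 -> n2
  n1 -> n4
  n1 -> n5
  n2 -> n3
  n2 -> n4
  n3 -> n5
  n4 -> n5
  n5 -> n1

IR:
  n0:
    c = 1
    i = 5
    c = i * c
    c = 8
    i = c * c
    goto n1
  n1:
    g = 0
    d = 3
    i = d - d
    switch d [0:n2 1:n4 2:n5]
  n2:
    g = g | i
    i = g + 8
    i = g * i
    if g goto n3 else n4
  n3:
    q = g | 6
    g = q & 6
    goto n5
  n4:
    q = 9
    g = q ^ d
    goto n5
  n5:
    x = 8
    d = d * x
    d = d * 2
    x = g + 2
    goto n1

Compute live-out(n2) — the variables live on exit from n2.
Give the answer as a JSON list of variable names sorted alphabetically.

Answer: ["d", "g"]

Derivation:
Per-block:
  n0: def={c,i} ue=∅
  n1: def={d,g,i} ue=∅
  n2: def={g,i} ue={g,i}
  n3: def={g,q} ue={g}
  n4: def={g,q} ue={d}
  n5: def={d,x} ue={d,g}

Backward fixpoint:
  live n0: ∅→∅
  live n1: ∅→{d,g,i}
  live n2: {d,g,i}→{d,g}
  live n3: {d,g}→{d,g}
  live n4: {d}→{d,g}
  live n5: {d,g}→∅

live-out(n2) = ["d", "g"]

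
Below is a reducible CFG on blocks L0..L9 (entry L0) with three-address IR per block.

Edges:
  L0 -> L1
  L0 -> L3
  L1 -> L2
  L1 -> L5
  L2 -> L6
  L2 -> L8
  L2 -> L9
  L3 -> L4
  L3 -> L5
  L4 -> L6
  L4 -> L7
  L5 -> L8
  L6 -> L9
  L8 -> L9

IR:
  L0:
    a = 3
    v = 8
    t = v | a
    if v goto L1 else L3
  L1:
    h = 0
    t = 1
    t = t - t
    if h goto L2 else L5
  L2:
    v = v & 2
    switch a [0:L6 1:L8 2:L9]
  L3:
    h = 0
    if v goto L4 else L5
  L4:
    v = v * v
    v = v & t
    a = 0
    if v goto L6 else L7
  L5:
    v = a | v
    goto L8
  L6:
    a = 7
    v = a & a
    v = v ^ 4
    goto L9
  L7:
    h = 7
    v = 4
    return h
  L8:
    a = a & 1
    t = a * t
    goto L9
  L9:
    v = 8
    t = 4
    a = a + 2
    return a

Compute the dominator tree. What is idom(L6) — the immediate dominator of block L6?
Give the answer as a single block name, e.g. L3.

idom tree: L1←L0 L2←L1 L3←L0 L4←L3 L5←L0 L6←L0 L7←L4 L8←L0 L9←L0
Dom∩ at merges:
  L5: preds {L1,L3}: {L0,L1} ∩ {L0,L3} = {L0}; idom=L0
  L6: preds {L2,L4}: {L0,L1,L2} ∩ {L0,L3,L4} = {L0}; idom=L0
  L8: preds {L2,L5}: {L0,L1,L2} ∩ {L0,L5} = {L0}; idom=L0
  L9: preds {L2,L6,L8}: {L0,L1,L2} ∩ {L0,L6} ∩ {L0,L8} = {L0}; idom=L0

idom(L6) = L0

Answer: L0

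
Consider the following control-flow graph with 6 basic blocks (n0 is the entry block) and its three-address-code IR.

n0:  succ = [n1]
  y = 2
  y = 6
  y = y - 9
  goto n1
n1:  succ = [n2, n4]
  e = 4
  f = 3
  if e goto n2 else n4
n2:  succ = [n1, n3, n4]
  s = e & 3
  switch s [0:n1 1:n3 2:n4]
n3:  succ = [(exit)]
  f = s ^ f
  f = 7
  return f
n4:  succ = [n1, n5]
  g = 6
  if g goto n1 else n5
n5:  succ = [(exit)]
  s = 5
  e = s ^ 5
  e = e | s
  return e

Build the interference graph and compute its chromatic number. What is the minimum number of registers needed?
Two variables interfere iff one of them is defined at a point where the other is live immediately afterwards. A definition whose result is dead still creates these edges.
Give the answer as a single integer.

Answer: 3

Derivation:
Block summaries:
  n0: def={y} ue=∅
  n1: def={e,f} ue=∅
  n2: def={s} ue={e}
  n3: def={f} ue={f,s}
  n4: def={g} ue=∅
  n5: def={e,s} ue=∅

Live sets:
  live n0: ∅→∅
  live n1: ∅→{e,f}
  live n2: {e,f}→{f,s}
  live n3: {f,s}→∅
  live n4: ∅→∅
  live n5: ∅→∅

Conflict graph:
  e: {f,s}
  f: {e,s}
  g: ∅
  s: {e,f}
  y: ∅

Colouring:
  clique {e,f,s} ⇒ need ≥ 3
  assign e→c0 f→c1 g→c0 s→c2 y→c0 — no edge inside a register ⇒ χ ≤ 3
  χ = 3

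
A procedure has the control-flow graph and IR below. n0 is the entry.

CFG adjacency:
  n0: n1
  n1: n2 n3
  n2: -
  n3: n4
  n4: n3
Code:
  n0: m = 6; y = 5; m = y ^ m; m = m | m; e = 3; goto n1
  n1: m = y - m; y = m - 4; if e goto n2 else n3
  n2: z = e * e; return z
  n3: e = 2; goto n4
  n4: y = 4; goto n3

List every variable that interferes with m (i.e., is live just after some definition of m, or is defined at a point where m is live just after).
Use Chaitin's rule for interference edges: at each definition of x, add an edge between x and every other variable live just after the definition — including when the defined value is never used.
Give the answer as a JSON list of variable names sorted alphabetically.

def/use:
  n0 def {e,m,y} use ∅
  n1 def {m,y} use {e,m,y}
  n2 def {z} use {e}
  n3 def {e} use ∅
  n4 def {y} use ∅

Liveness:
  live n0: ∅→{e,m,y}
  live n1: {e,m,y}→{e}
  live n2: {e}→∅
  live n3: ∅→∅
  live n4: ∅→∅

Conflict graph:
  e — {m,y}
  m — {e,y}
  y — {e,m}
  z — ∅

N(m) = ["e", "y"]

Answer: ["e", "y"]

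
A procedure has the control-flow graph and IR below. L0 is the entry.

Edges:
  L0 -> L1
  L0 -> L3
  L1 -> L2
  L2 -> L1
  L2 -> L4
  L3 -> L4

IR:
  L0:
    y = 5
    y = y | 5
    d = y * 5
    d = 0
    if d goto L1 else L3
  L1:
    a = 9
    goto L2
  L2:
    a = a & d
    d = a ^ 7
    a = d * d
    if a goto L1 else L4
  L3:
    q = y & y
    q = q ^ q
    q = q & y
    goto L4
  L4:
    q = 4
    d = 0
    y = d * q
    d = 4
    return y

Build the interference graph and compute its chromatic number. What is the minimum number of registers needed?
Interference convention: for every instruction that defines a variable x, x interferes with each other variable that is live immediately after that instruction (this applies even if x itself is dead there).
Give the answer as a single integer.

Answer: 3

Working:
def/use:
  L0: def={d,y} ue=∅
  L1: def={a} ue=∅
  L2: def={a,d} ue={a,d}
  L3: def={q} ue={y}
  L4: def={d,q,y} ue=∅

Liveness:
  live L0: ∅→{d,y}
  live L1: {d}→{a,d}
  live L2: {a,d}→{d}
  live L3: {y}→∅
  live L4: ∅→∅

Conflict graph:
  a: {d}
  d: {a,q,y}
  q: {d,y}
  y: {d,q}

Chromatic number:
  clique {d,q,y} ⇒ need ≥ 3
  assign a→c1 d→c0 q→c1 y→c2 — no edge inside a register ⇒ χ ≤ 3
  χ = 3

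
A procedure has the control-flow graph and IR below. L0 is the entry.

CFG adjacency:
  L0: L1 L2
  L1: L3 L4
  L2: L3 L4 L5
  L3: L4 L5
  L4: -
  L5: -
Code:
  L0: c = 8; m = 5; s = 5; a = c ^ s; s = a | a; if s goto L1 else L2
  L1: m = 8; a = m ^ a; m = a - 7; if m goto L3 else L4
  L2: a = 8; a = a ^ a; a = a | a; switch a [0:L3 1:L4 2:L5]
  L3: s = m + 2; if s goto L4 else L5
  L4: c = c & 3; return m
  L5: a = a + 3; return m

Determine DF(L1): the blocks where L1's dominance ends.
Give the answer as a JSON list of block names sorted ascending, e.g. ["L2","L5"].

idom tree: L1←L0 L2←L0 L3←L0 L4←L0 L5←L0
Dom∩ at merges:
  L3: preds {L1,L2}: {L0,L1} ∩ {L0,L2} = {L0}; idom=L0
  L4: preds {L1,L2,L3}: {L0,L1} ∩ {L0,L2} ∩ {L0,L3} = {L0}; idom=L0
  L5: preds {L2,L3}: {L0,L2} ∩ {L0,L3} = {L0}; idom=L0

DF derivation:
  L3←L1: walk L1 to L0
  L3←L2: walk L2 to L0
  L4←L1: walk L1 to L0
  L4←L2: walk L2 to L0
  L4←L3: walk L3 to L0
  L5←L2: walk L2 to L0
  L5←L3: walk L3 to L0
  L0: DF=∅
  L1: DF={L3,L4}
  L2: DF={L3,L4,L5}
  L3: DF={L4,L5}
  L4: DF=∅
  L5: DF=∅

DF(L1) = ["L3", "L4"]

Answer: ["L3", "L4"]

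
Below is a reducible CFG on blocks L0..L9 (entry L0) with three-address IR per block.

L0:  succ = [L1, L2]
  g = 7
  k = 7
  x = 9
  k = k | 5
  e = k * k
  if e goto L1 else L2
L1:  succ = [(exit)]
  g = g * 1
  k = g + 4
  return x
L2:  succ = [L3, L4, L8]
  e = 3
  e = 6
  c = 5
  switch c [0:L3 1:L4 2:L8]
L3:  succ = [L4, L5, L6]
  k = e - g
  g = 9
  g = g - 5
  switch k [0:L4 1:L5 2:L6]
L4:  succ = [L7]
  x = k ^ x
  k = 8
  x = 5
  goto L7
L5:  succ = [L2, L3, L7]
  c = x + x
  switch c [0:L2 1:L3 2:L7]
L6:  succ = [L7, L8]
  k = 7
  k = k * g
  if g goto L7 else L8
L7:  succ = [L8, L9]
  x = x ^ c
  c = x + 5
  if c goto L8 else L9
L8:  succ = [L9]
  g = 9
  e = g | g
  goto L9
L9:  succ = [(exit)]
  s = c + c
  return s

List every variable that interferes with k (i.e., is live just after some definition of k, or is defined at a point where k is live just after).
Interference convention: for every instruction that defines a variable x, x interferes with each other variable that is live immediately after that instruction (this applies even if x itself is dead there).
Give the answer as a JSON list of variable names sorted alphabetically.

Answer: ["c", "e", "g", "x"]

Working:
Block summaries:
  L0: def={e,g,k,x} ue=∅
  L1: def={g,k} ue={g,x}
  L2: def={c,e} ue=∅
  L3: def={g,k} ue={e,g}
  L4: def={k,x} ue={k,x}
  L5: def={c} ue={x}
  L6: def={k} ue={g}
  L7: def={c,x} ue={c,x}
  L8: def={e,g} ue=∅
  L9: def={s} ue={c}

Backward fixpoint:
  L0: in=∅ out={g,k,x}
  L1: in={g,x} out=∅
  L2: in={g,k,x} out={c,e,g,k,x}
  L3: in={c,e,g,x} out={c,e,g,k,x}
  L4: in={c,k,x} out={c,x}
  L5: in={e,g,k,x} out={c,e,g,k,x}
  L6: in={c,g,x} out={c,x}
  L7: in={c,x} out={c}
  L8: in={c} out={c}
  L9: in={c} out=∅

Interference:
  c↔{e,g,k,x}
  e↔{c,g,k,x}
  g↔{c,e,k,x}
  k↔{c,e,g,x}
  s↔∅
  x↔{c,e,g,k}

N(k) = ["c", "e", "g", "x"]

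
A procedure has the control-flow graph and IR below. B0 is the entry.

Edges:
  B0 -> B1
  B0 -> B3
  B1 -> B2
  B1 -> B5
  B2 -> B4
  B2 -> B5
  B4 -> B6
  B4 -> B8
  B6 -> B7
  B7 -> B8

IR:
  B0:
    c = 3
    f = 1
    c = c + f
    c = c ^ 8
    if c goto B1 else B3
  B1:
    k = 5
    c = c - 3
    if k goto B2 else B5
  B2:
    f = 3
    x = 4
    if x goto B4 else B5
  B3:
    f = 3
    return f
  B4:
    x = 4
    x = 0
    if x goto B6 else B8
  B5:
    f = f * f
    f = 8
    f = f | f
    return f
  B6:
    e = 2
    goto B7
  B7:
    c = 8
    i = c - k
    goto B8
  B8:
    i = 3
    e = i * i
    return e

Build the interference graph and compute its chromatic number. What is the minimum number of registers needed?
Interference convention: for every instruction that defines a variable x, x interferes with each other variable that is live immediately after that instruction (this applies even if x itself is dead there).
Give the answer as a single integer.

Block summaries:
  B0 def {c,f} use ∅
  B1 def {c,k} use {c}
  B2 def {f,x} use ∅
  B3 def {f} use ∅
  B4 def {x} use ∅
  B5 def {f} use {f}
  B6 def {e} use ∅
  B7 def {c,i} use {k}
  B8 def {e,i} use ∅

Liveness:
  B0: in=∅ out={c,f}
  B1: in={c,f} out={f,k}
  B2: in={k} out={f,k}
  B3: in=∅ out=∅
  B4: in={k} out={k}
  B5: in={f} out=∅
  B6: in={k} out={k}
  B7: in={k} out=∅
  B8: in=∅ out=∅

Conflict graph:
  c — {f,k}
  e — {k}
  f — {c,k,x}
  i — ∅
  k — {c,e,f,x}
  x — {f,k}

Registers:
  lower bound: {c,f,k} mutually conflict ⇒ χ ≥ 3
  3-colouring: c0={i,k}  c1={e,f}  c2={c,x}
  χ = 3

Answer: 3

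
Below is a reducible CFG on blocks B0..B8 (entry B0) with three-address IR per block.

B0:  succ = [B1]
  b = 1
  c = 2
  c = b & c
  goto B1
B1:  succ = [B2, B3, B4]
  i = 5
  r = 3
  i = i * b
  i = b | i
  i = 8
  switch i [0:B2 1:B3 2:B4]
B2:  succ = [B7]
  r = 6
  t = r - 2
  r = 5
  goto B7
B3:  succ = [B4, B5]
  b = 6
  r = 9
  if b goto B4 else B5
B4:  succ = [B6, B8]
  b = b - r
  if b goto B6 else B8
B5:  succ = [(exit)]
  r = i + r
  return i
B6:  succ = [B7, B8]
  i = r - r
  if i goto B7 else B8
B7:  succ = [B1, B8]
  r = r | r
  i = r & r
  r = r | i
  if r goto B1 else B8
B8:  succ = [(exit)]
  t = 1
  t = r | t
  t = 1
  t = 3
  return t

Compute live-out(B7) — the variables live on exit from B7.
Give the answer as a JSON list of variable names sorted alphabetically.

Block summaries:
  B0: {b,c} / ∅
  B1: {i,r} / {b}
  B2: {r,t} / ∅
  B3: {b,r} / ∅
  B4: {b} / {b,r}
  B5: {r} / {i,r}
  B6: {i} / {r}
  B7: {i,r} / {r}
  B8: {t} / {r}

Liveness:
  B0: in=∅ out={b}
  B1: in={b} out={b,i,r}
  B2: in={b} out={b,r}
  B3: in={i} out={b,i,r}
  B4: in={b,r} out={b,r}
  B5: in={i,r} out=∅
  B6: in={b,r} out={b,r}
  B7: in={b,r} out={b,r}
  B8: in={r} out=∅

live-out(B7) = ["b", "r"]

Answer: ["b", "r"]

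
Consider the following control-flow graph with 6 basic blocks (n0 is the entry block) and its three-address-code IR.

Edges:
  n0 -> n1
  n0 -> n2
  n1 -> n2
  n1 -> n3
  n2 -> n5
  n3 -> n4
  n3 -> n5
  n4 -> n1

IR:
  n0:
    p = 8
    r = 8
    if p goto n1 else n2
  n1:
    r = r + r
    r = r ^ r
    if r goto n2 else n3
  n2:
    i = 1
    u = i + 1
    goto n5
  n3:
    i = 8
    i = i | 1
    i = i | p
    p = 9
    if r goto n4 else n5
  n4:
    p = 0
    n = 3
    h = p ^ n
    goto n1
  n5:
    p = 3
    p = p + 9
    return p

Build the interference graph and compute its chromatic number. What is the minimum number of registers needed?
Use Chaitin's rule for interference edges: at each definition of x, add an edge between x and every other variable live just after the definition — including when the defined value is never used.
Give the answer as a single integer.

Answer: 3

Analysis:
Block summaries:
  n0 def {p,r} use ∅
  n1 def {r} use {r}
  n2 def {i,u} use ∅
  n3 def {i,p} use {p,r}
  n4 def {h,n,p} use ∅
  n5 def {p} use ∅

Backward fixpoint:
  n0 li=∅ lo={p,r}
  n1 li={p,r} lo={p,r}
  n2 li=∅ lo=∅
  n3 li={p,r} lo={r}
  n4 li={r} lo={p,r}
  n5 li=∅ lo=∅

Interference:
  h: {p,r}
  i: {p,r}
  n: {p,r}
  p: {h,i,n,r}
  r: {h,i,n,p}
  u: ∅

Chromatic number:
  clique {h,p,r} ⇒ need ≥ 3
  assign h→r2 i→r2 n→r2 p→r0 r→r1 u→r0 — no edge inside a register ⇒ χ ≤ 3
  χ = 3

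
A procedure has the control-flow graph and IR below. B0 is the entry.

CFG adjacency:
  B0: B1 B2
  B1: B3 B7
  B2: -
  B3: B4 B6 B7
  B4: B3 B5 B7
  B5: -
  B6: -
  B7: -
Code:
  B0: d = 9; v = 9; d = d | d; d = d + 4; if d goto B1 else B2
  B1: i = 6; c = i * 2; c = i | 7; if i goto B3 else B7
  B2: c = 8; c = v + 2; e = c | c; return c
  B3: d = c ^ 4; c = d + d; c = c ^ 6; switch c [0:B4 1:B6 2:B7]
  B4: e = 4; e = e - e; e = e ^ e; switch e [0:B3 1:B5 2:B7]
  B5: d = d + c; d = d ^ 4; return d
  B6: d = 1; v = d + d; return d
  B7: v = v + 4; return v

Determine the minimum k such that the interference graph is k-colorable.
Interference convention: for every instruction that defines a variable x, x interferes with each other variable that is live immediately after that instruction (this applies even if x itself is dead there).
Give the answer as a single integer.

Answer: 4

Derivation:
def/use:
  B0 def {d,v} use ∅
  B1 def {c,i} use ∅
  B2 def {c,e} use {v}
  B3 def {c,d} use {c}
  B4 def {e} use ∅
  B5 def {d} use {c,d}
  B6 def {d,v} use ∅
  B7 def {v} use {v}

Liveness:
  B0 li=∅ lo={v}
  B1 li={v} lo={c,v}
  B2 li={v} lo=∅
  B3 li={c,v} lo={c,d,v}
  B4 li={c,d,v} lo={c,d,v}
  B5 li={c,d} lo=∅
  B6 li=∅ lo=∅
  B7 li={v} lo=∅

Interference:
  c: {d,e,i,v}
  d: {c,e,v}
  e: {c,d,v}
  i: {c,v}
  v: {c,d,e,i}

Registers:
  lower bound: {c,d,e,v} mutually conflict ⇒ χ ≥ 4
  assign c→c0 d→c2 e→c3 i→c2 v→c1 — no edge inside a register ⇒ χ ≤ 4
  χ = 4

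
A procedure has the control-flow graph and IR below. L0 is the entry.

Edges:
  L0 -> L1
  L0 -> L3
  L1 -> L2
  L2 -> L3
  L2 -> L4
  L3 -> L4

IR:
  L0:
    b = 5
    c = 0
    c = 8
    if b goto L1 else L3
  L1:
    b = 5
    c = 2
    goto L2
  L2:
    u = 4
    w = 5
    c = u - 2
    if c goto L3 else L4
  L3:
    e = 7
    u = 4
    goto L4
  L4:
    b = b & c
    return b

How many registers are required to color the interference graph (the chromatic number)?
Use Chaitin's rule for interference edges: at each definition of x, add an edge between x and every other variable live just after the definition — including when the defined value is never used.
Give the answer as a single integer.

def/use:
  L0: {b,c} / ∅
  L1: {b,c} / ∅
  L2: {c,u,w} / ∅
  L3: {e,u} / ∅
  L4: {b} / {b,c}

Liveness:
  L0: in=∅ out={b,c}
  L1: in=∅ out={b}
  L2: in={b} out={b,c}
  L3: in={b,c} out={b,c}
  L4: in={b,c} out=∅

Interference:
  b — {c,e,u,w}
  c — {b,e,u}
  e — {b,c}
  u — {b,c,w}
  w — {b,u}

Registers:
  {b,c,e} pairwise interfere (3-clique) ⇒ χ ≥ 3
  3-colouring: c0={b}  c1={c,w}  c2={e,u}
  χ = 3

Answer: 3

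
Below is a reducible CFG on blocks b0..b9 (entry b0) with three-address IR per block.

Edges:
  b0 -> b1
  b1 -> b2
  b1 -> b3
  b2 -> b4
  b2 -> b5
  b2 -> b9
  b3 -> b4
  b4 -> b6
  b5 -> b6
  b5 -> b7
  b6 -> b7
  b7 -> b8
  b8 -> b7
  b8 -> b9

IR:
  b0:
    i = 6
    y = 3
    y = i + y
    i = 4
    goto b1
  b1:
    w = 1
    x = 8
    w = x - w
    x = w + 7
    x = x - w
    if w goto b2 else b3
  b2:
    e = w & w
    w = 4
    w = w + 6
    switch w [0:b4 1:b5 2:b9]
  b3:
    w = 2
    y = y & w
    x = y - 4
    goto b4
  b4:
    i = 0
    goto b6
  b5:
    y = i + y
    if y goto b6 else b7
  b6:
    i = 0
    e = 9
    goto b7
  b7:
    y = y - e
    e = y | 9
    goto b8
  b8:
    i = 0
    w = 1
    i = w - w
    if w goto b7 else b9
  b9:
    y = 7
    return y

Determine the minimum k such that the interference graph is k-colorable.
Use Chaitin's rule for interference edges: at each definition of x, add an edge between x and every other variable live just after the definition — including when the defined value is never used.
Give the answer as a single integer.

Answer: 4

Working:
Per-block:
  b0: def={i,y} ue=∅
  b1: def={w,x} ue=∅
  b2: def={e,w} ue={w}
  b3: def={w,x,y} ue={y}
  b4: def={i} ue=∅
  b5: def={y} ue={i,y}
  b6: def={e,i} ue=∅
  b7: def={e,y} ue={e,y}
  b8: def={i,w} ue=∅
  b9: def={y} ue=∅

Live sets:
  live b0: ∅→{i,y}
  live b1: {i,y}→{i,w,y}
  live b2: {i,w,y}→{e,i,y}
  live b3: {y}→{y}
  live b4: {y}→{y}
  live b5: {e,i,y}→{e,y}
  live b6: {y}→{e,y}
  live b7: {e,y}→{e,y}
  live b8: {e,y}→{e,y}
  live b9: ∅→∅

Interference:
  e — {i,w,y}
  i — {e,w,x,y}
  w — {e,i,x,y}
  x — {i,w,y}
  y — {e,i,w,x}

Chromatic number:
  clique {e,i,w,y} ⇒ need ≥ 4
  4-colouring: c0={i}  c1={w}  c2={y}  c3={e,x}
  χ = 4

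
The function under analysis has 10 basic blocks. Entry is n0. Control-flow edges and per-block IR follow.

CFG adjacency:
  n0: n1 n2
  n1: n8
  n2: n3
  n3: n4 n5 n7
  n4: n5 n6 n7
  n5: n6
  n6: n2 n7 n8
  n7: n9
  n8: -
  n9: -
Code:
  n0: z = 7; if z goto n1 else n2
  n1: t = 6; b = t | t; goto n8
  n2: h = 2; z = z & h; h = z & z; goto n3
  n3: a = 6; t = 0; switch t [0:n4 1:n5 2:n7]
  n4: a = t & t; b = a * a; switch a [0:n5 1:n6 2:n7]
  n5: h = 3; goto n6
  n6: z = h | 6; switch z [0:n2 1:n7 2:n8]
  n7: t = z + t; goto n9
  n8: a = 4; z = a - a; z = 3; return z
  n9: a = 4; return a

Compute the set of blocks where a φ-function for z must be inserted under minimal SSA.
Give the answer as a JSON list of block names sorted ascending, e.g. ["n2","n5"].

Answer: ["n2", "n7", "n8"]

Working:
idom tree: n1←n0 n2←n0 n3←n2 n4←n3 n5←n3 n6←n3 n7←n3 n8←n0 n9←n7
Dom at joins:
  n2: preds {n0,n6}: {n0} ∩ {n0,n2,n3,n6} = {n0}; idom=n0
  n5: preds {n3,n4}: {n0,n2,n3} ∩ {n0,n2,n3,n4} = {n0,n2,n3}; idom=n3
  n6: preds {n4,n5}: {n0,n2,n3,n4} ∩ {n0,n2,n3,n5} = {n0,n2,n3}; idom=n3
  n7: preds {n3,n4,n6}: {n0,n2,n3} ∩ {n0,n2,n3,n4} ∩ {n0,n2,n3,n6} = {n0,n2,n3}; idom=n3
  n8: preds {n1,n6}: {n0,n1} ∩ {n0,n2,n3,n6} = {n0}; idom=n0

Frontier:
  n2←n0: walk · to n0
  n2←n6: walk n6→n3→n2 to n0
  n5←n3: walk · to n3
  n5←n4: walk n4 to n3
  n6←n4: walk n4 to n3
  n6←n5: walk n5 to n3
  n7←n3: walk · to n3
  n7←n4: walk n4 to n3
  n7←n6: walk n6 to n3
  n8←n1: walk n1 to n0
  n8←n6: walk n6→n3→n2 to n0
  DF(n0)=∅
  DF(n1)={n8}
  DF(n2)={n2,n8}
  DF(n3)={n2,n8}
  DF(n4)={n5,n6,n7}
  DF(n5)={n6}
  DF(n6)={n2,n7,n8}
  DF(n7)=∅
  DF(n8)=∅
  DF(n9)=∅

φ for z: defs {n0,n2,n6,n8}
  DF⁺ = {n2,n7,n8}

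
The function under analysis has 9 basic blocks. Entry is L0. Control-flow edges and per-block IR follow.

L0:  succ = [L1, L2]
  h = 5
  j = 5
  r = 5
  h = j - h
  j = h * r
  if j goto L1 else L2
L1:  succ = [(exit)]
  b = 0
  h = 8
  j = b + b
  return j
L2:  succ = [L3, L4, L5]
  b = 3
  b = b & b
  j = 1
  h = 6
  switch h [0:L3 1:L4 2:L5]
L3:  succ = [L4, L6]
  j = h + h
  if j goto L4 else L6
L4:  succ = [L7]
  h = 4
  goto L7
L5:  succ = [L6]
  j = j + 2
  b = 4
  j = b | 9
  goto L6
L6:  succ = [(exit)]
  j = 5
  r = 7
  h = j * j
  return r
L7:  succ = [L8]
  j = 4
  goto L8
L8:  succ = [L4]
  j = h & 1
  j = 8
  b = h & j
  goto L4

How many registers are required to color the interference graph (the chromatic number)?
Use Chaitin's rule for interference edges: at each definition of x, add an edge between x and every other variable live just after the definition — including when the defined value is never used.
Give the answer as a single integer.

Answer: 3

Working:
Per-block:
  L0: def={h,j,r} ue=∅
  L1: def={b,h,j} ue=∅
  L2: def={b,h,j} ue=∅
  L3: def={j} ue={h}
  L4: def={h} ue=∅
  L5: def={b,j} ue={j}
  L6: def={h,j,r} ue=∅
  L7: def={j} ue=∅
  L8: def={b,j} ue={h}

Liveness:
  L0 li=∅ lo=∅
  L1 li=∅ lo=∅
  L2 li=∅ lo={h,j}
  L3 li={h} lo=∅
  L4 li=∅ lo={h}
  L5 li={j} lo=∅
  L6 li=∅ lo=∅
  L7 li={h} lo={h}
  L8 li={h} lo=∅

Conflict graph:
  b↔{h}
  h↔{b,j,r}
  j↔{h,r}
  r↔{h,j}

Registers:
  lower bound: {h,j,r} mutually conflict ⇒ χ ≥ 3
  assign b→R1 h→R0 j→R1 r→R2 — no edge inside a register ⇒ χ ≤ 3
  χ = 3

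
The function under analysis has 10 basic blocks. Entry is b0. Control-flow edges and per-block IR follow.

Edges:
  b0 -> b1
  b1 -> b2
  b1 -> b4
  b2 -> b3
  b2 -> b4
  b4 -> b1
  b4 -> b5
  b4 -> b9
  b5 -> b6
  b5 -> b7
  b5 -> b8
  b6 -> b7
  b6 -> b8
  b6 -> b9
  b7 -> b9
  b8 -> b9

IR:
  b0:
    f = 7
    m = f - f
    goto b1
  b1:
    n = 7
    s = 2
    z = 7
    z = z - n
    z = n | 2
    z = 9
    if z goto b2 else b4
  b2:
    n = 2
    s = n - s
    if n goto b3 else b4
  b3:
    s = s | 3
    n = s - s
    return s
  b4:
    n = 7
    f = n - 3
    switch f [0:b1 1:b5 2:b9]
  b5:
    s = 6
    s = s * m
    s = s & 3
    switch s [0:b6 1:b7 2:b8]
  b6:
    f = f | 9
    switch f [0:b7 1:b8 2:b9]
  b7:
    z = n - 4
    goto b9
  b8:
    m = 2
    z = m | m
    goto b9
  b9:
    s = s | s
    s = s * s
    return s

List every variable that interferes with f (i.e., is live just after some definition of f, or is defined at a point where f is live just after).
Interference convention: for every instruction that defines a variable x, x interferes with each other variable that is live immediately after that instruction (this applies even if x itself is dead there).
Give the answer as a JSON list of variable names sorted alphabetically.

Answer: ["m", "n", "s"]

Analysis:
Block summaries:
  b0: {f,m} / ∅
  b1: {n,s,z} / ∅
  b2: {n,s} / {s}
  b3: {n,s} / {s}
  b4: {f,n} / ∅
  b5: {s} / {m}
  b6: {f} / {f}
  b7: {z} / {n}
  b8: {m,z} / ∅
  b9: {s} / {s}

Liveness:
  b0 li=∅ lo={m}
  b1 li={m} lo={m,s}
  b2 li={m,s} lo={m,s}
  b3 li={s} lo=∅
  b4 li={m,s} lo={f,m,n,s}
  b5 li={f,m,n} lo={f,n,s}
  b6 li={f,n,s} lo={n,s}
  b7 li={n,s} lo={s}
  b8 li={s} lo={s}
  b9 li={s} lo=∅

Interfere edges:
  f — {m,n,s}
  m — {f,n,s,z}
  n — {f,m,s,z}
  s — {f,m,n,z}
  z — {m,n,s}

N(f) = ["m", "n", "s"]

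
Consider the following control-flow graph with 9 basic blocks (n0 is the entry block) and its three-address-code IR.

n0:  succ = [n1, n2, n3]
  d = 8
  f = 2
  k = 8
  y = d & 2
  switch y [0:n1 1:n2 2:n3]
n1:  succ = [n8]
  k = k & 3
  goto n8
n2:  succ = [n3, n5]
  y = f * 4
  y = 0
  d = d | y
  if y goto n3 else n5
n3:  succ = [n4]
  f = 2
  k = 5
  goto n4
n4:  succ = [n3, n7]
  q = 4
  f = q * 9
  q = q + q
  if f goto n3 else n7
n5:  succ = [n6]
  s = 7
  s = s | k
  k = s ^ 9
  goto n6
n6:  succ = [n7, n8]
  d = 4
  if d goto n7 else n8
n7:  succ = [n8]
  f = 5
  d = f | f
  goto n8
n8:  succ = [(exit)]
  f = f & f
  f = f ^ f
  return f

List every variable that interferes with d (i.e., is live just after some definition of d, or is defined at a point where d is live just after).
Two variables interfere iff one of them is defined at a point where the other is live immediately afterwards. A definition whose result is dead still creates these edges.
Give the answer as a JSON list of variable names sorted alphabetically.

Answer: ["f", "k", "y"]

Analysis:
def/use:
  n0: def={d,f,k,y} ue=∅
  n1: def={k} ue={k}
  n2: def={d,y} ue={d,f}
  n3: def={f,k} ue=∅
  n4: def={f,q} ue=∅
  n5: def={k,s} ue={k}
  n6: def={d} ue=∅
  n7: def={d,f} ue=∅
  n8: def={f} ue={f}

Liveness:
  n0: in=∅ out={d,f,k}
  n1: in={f,k} out={f}
  n2: in={d,f,k} out={f,k}
  n3: in=∅ out=∅
  n4: in=∅ out=∅
  n5: in={f,k} out={f}
  n6: in={f} out={f}
  n7: in=∅ out={f}
  n8: in={f} out=∅

Conflict graph:
  d↔{f,k,y}
  f↔{d,k,q,s,y}
  k↔{d,f,s,y}
  q↔{f}
  s↔{f,k}
  y↔{d,f,k}

N(d) = ["f", "k", "y"]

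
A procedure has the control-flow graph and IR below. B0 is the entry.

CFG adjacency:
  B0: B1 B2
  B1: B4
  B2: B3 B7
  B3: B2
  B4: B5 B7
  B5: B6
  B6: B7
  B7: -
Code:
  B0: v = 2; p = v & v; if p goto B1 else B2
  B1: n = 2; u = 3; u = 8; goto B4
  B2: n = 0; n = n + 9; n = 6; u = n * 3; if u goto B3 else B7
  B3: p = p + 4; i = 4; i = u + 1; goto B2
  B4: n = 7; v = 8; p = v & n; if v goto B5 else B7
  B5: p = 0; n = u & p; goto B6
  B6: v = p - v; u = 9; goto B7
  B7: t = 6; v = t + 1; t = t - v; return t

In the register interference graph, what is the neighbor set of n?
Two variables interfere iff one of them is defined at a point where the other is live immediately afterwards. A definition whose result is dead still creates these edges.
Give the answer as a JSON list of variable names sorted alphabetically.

Per-block:
  B0: {p,v} / ∅
  B1: {n,u} / ∅
  B2: {n,u} / ∅
  B3: {i,p} / {p,u}
  B4: {n,p,v} / ∅
  B5: {n,p} / {u}
  B6: {u,v} / {p,v}
  B7: {t,v} / ∅

Live sets:
  live B0: ∅→{p}
  live B1: ∅→{u}
  live B2: {p}→{p,u}
  live B3: {p,u}→{p}
  live B4: {u}→{u,v}
  live B5: {u,v}→{p,v}
  live B6: {p,v}→∅
  live B7: ∅→∅

Interfere edges:
  i↔{p,u}
  n↔{p,u,v}
  p↔{i,n,u,v}
  t↔{v}
  u↔{i,n,p,v}
  v↔{n,p,t,u}

N(n) = ["p", "u", "v"]

Answer: ["p", "u", "v"]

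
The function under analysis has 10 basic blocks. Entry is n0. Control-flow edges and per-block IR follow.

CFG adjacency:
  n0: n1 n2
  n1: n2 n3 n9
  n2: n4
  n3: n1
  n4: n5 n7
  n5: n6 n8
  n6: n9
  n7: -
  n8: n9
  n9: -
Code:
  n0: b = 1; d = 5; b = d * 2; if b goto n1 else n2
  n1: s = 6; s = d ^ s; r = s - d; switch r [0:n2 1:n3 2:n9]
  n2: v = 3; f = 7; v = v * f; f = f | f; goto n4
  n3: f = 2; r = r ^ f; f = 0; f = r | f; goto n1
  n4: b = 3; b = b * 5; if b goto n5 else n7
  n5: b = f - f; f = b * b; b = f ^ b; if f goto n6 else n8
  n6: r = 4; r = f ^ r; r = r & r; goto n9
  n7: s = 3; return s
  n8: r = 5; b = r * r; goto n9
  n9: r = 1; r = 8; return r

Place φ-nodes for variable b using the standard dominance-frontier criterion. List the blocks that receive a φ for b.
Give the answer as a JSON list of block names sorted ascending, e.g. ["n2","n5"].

idom tree: n1←n0 n2←n0 n3←n1 n4←n2 n5←n4 n6←n5 n7←n4 n8←n5 n9←n0
Join-block Dom:
  n1: preds {n0,n3}: {n0} ∩ {n0,n1,n3} = {n0}; idom=n0
  n2: preds {n0,n1}: {n0} ∩ {n0,n1} = {n0}; idom=n0
  n9: preds {n1,n6,n8}: {n0,n1} ∩ {n0,n2,n4,n5,n6} ∩ {n0,n2,n4,n5,n8} = {n0}; idom=n0

DF walk-up:
  n1←n0: walk · to n0
  n1←n3: walk n3→n1 to n0
  n2←n0: walk · to n0
  n2←n1: walk n1 to n0
  n9←n1: walk n1 to n0
  n9←n6: walk n6→n5→n4→n2 to n0
  n9←n8: walk n8→n5→n4→n2 to n0
  DF(n0)=∅
  DF(n1)={n1,n2,n9}
  DF(n2)={n9}
  DF(n3)={n1}
  DF(n4)={n9}
  DF(n5)={n9}
  DF(n6)={n9}
  DF(n7)=∅
  DF(n8)={n9}
  DF(n9)=∅

φ for b: defs {n0,n4,n5,n8}
  DF⁺ = {n9}

Answer: ["n9"]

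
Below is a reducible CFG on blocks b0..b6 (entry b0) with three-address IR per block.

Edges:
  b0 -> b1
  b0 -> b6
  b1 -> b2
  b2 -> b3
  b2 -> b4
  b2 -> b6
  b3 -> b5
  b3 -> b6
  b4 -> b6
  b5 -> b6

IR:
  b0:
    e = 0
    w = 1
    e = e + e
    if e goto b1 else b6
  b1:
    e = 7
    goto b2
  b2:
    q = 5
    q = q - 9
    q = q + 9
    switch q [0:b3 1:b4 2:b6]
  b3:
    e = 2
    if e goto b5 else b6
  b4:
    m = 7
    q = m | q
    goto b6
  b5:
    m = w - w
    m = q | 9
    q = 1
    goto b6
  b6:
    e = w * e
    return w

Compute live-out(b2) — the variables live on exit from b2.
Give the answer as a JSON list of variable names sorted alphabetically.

Per-block:
  b0: {e,w} / ∅
  b1: {e} / ∅
  b2: {q} / ∅
  b3: {e} / ∅
  b4: {m,q} / {q}
  b5: {m,q} / {q,w}
  b6: {e} / {e,w}

Live sets:
  live b0: ∅→{e,w}
  live b1: {w}→{e,w}
  live b2: {e,w}→{e,q,w}
  live b3: {q,w}→{e,q,w}
  live b4: {e,q,w}→{e,w}
  live b5: {e,q,w}→{e,w}
  live b6: {e,w}→∅

live-out(b2) = ["e", "q", "w"]

Answer: ["e", "q", "w"]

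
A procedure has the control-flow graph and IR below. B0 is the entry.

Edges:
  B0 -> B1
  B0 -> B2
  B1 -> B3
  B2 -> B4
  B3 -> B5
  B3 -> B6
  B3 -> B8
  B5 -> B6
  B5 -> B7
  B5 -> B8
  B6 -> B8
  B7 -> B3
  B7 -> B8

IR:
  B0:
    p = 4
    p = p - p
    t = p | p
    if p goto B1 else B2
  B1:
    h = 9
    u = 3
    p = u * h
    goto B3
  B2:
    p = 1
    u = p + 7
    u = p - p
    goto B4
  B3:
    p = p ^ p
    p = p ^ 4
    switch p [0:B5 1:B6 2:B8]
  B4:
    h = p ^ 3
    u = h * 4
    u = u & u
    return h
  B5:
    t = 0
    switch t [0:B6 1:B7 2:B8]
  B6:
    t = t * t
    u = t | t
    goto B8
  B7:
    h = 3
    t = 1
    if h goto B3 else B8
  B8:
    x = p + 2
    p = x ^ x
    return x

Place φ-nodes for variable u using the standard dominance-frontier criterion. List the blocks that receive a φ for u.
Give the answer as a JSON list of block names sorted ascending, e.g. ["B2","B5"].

Answer: ["B8"]

Derivation:
idom tree: B1←B0 B2←B0 B3←B1 B4←B2 B5←B3 B6←B3 B7←B5 B8←B3
Dom∩ at merges:
  B3: preds {B1,B7}: {B0,B1} ∩ {B0,B1,B3,B5,B7} = {B0,B1}; idom=B1
  B6: preds {B3,B5}: {B0,B1,B3} ∩ {B0,B1,B3,B5} = {B0,B1,B3}; idom=B3
  B8: preds {B3,B5,B6,B7}: {B0,B1,B3} ∩ {B0,B1,B3,B5} ∩ {B0,B1,B3,B6} ∩ {B0,B1,B3,B5,B7} = {B0,B1,B3}; idom=B3

DF derivation:
  B3←B1: walk · to B1
  B3←B7: walk B7→B5→B3 to B1
  B6←B3: walk · to B3
  B6←B5: walk B5 to B3
  B8←B3: walk · to B3
  B8←B5: walk B5 to B3
  B8←B6: walk B6 to B3
  B8←B7: walk B7→B5 to B3
  B0: DF=∅
  B1: DF=∅
  B2: DF=∅
  B3: DF={B3}
  B4: DF=∅
  B5: DF={B3,B6,B8}
  B6: DF={B8}
  B7: DF={B3,B8}
  B8: DF=∅

φ for u: defs {B1,B2,B4,B6}
  DF⁺ = {B8}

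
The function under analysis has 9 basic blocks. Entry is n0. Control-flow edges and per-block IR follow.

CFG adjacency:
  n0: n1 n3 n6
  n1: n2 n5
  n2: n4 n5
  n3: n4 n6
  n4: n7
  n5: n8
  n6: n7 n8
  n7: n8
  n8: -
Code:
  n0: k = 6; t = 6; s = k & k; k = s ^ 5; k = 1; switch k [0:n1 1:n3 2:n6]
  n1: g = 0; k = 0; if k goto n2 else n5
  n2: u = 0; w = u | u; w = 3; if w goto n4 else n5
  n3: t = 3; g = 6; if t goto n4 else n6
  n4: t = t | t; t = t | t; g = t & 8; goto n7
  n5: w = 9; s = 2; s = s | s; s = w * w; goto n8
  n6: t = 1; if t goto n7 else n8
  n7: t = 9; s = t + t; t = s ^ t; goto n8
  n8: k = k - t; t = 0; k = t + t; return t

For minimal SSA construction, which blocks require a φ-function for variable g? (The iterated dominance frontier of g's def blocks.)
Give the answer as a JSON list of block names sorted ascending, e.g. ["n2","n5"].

Answer: ["n4", "n6", "n7", "n8"]

Analysis:
idom tree: n1←n0 n2←n1 n3←n0 n4←n0 n5←n1 n6←n0 n7←n0 n8←n0
Dom∩ at merges:
  n4: preds {n2,n3}: {n0,n1,n2} ∩ {n0,n3} = {n0}; idom=n0
  n5: preds {n1,n2}: {n0,n1} ∩ {n0,n1,n2} = {n0,n1}; idom=n1
  n6: preds {n0,n3}: {n0} ∩ {n0,n3} = {n0}; idom=n0
  n7: preds {n4,n6}: {n0,n4} ∩ {n0,n6} = {n0}; idom=n0
  n8: preds {n5,n6,n7}: {n0,n1,n5} ∩ {n0,n6} ∩ {n0,n7} = {n0}; idom=n0

Frontier:
  n4←n2: walk n2→n1 to n0
  n4←n3: walk n3 to n0
  n5←n1: walk · to n1
  n5←n2: walk n2 to n1
  n6←n0: walk · to n0
  n6←n3: walk n3 to n0
  n7←n4: walk n4 to n0
  n7←n6: walk n6 to n0
  n8←n5: walk n5→n1 to n0
  n8←n6: walk n6 to n0
  n8←n7: walk n7 to n0
  DF(n0)=∅
  DF(n1)={n4,n8}
  DF(n2)={n4,n5}
  DF(n3)={n4,n6}
  DF(n4)={n7}
  DF(n5)={n8}
  DF(n6)={n7,n8}
  DF(n7)={n8}
  DF(n8)=∅

φ for g: defs {n1,n3,n4}
  DF⁺ = {n4,n6,n7,n8}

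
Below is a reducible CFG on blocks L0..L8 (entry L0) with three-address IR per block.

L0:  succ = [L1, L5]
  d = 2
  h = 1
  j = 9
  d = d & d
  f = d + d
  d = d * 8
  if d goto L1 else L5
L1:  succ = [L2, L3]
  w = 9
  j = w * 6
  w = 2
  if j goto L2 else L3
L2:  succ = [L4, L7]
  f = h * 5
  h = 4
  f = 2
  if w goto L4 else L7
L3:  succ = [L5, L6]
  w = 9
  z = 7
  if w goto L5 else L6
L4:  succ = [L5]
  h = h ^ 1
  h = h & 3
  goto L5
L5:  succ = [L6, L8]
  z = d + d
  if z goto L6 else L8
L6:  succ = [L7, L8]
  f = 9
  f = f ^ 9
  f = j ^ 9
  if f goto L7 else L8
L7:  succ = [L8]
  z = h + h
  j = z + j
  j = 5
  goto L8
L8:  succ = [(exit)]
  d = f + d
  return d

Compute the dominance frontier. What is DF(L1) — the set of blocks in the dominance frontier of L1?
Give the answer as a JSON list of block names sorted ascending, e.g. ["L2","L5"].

Answer: ["L5", "L6", "L7"]

Derivation:
idom tree: L1←L0 L2←L1 L3←L1 L4←L2 L5←L0 L6←L0 L7←L0 L8←L0
Dom at joins:
  L5: preds {L0,L3,L4}: {L0} ∩ {L0,L1,L3} ∩ {L0,L1,L2,L4} = {L0}; idom=L0
  L6: preds {L3,L5}: {L0,L1,L3} ∩ {L0,L5} = {L0}; idom=L0
  L7: preds {L2,L6}: {L0,L1,L2} ∩ {L0,L6} = {L0}; idom=L0
  L8: preds {L5,L6,L7}: {L0,L5} ∩ {L0,L6} ∩ {L0,L7} = {L0}; idom=L0

DF walk-up:
  L5←L0: walk · to L0
  L5←L3: walk L3→L1 to L0
  L5←L4: walk L4→L2→L1 to L0
  L6←L3: walk L3→L1 to L0
  L6←L5: walk L5 to L0
  L7←L2: walk L2→L1 to L0
  L7←L6: walk L6 to L0
  L8←L5: walk L5 to L0
  L8←L6: walk L6 to L0
  L8←L7: walk L7 to L0
  DF(L0)=∅
  DF(L1)={L5,L6,L7}
  DF(L2)={L5,L7}
  DF(L3)={L5,L6}
  DF(L4)={L5}
  DF(L5)={L6,L8}
  DF(L6)={L7,L8}
  DF(L7)={L8}
  DF(L8)=∅

DF(L1) = ["L5", "L6", "L7"]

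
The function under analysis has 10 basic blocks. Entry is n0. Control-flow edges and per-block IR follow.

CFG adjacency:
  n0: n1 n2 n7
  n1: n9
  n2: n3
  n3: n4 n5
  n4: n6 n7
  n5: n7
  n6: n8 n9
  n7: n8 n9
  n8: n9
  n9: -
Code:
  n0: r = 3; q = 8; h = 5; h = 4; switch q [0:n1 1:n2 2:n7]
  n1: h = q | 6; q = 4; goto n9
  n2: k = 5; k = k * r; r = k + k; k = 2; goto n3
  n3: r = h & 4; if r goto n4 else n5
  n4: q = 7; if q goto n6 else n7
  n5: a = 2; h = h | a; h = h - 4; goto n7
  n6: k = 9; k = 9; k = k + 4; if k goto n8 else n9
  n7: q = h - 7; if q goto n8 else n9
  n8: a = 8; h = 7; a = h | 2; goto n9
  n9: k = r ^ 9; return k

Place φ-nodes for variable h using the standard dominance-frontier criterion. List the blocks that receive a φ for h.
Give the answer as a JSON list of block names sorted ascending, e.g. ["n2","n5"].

idom tree: n1←n0 n2←n0 n3←n2 n4←n3 n5←n3 n6←n4 n7←n0 n8←n0 n9←n0
Dom∩ at merges:
  n7: preds {n0,n4,n5}: {n0} ∩ {n0,n2,n3,n4} ∩ {n0,n2,n3,n5} = {n0}; idom=n0
  n8: preds {n6,n7}: {n0,n2,n3,n4,n6} ∩ {n0,n7} = {n0}; idom=n0
  n9: preds {n1,n6,n7,n8}: {n0,n1} ∩ {n0,n2,n3,n4,n6} ∩ {n0,n7} ∩ {n0,n8} = {n0}; idom=n0

DF walk-up:
  join n7 pred n0: · stop@n0
  join n7 pred n4: n4→n3→n2 stop@n0
  join n7 pred n5: n5→n3→n2 stop@n0
  join n8 pred n6: n6→n4→n3→n2 stop@n0
  join n8 pred n7: n7 stop@n0
  join n9 pred n1: n1 stop@n0
  join n9 pred n6: n6→n4→n3→n2 stop@n0
  join n9 pred n7: n7 stop@n0
  join n9 pred n8: n8 stop@n0
  n0: DF=∅
  n1: DF={n9}
  n2: DF={n7,n8,n9}
  n3: DF={n7,n8,n9}
  n4: DF={n7,n8,n9}
  n5: DF={n7}
  n6: DF={n8,n9}
  n7: DF={n8,n9}
  n8: DF={n9}
  n9: DF=∅

φ for h: defs {n0,n1,n5,n8}
  DF⁺ = {n7,n8,n9}

Answer: ["n7", "n8", "n9"]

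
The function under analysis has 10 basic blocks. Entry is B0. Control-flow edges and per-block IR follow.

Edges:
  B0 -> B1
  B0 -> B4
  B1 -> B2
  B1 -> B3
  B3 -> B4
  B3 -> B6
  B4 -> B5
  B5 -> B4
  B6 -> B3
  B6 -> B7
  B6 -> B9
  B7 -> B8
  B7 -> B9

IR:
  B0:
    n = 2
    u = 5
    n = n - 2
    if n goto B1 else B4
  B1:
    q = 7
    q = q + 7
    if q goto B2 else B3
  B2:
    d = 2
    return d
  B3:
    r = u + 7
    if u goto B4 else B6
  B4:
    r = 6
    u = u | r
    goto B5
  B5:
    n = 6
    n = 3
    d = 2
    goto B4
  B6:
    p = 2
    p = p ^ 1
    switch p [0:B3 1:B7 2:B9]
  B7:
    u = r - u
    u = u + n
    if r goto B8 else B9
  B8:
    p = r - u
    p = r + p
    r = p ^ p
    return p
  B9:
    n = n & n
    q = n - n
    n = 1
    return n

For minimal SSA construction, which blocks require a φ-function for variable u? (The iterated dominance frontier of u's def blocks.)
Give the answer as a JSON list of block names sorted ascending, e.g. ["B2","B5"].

Answer: ["B4", "B9"]

Analysis:
idom tree: B1←B0 B2←B1 B3←B1 B4←B0 B5←B4 B6←B3 B7←B6 B8←B7 B9←B6
Dom at joins:
  B3: preds {B1,B6}: {B0,B1} ∩ {B0,B1,B3,B6} = {B0,B1}; idom=B1
  B4: preds {B0,B3,B5}: {B0} ∩ {B0,B1,B3} ∩ {B0,B4,B5} = {B0}; idom=B0
  B9: preds {B6,B7}: {B0,B1,B3,B6} ∩ {B0,B1,B3,B6,B7} = {B0,B1,B3,B6}; idom=B6

Frontier:
  join B3 pred B1: · stop@B1
  join B3 pred B6: B6→B3 stop@B1
  join B4 pred B0: · stop@B0
  join B4 pred B3: B3→B1 stop@B0
  join B4 pred B5: B5→B4 stop@B0
  join B9 pred B6: · stop@B6
  join B9 pred B7: B7 stop@B6
  DF(B0)=∅
  DF(B1)={B4}
  DF(B2)=∅
  DF(B3)={B3,B4}
  DF(B4)={B4}
  DF(B5)={B4}
  DF(B6)={B3}
  DF(B7)={B9}
  DF(B8)=∅
  DF(B9)=∅

φ for u: defs {B0,B4,B7}
  DF⁺ = {B4,B9}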